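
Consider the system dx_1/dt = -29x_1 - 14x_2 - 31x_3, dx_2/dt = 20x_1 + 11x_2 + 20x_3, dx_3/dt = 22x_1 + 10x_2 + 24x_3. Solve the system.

Coefficient matrix A = [[-29, -14, -31], [20, 11, 20], [22, 10, 24]].
det(A - λI) = 0 gives eigenvalues λ = 1, 3, 2.
For λ=1: eigenvector (3,-2,-2).
For λ=3: eigenvector (-8,5,6).
For λ=2: eigenvector (-1,0,1).
General solution: K_1e^(t)(3,-2,-2) + K_2e^(3t)(-8,5,6) + K_3e^(2t)(-1,0,1).

x_1(t) = 3K_1e^(t) - 8K_2e^(3t) - K_3e^(2t), x_2(t) = -2K_1e^(t) + 5K_2e^(3t), x_3(t) = -2K_1e^(t) + 6K_2e^(3t) + K_3e^(2t)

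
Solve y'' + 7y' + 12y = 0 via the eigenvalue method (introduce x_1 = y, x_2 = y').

Let x_1 = y, x_2 = y'. Then x_1' = x_2 and x_2' = -12x_1 - 7x_2.
A = [[0,1],[-12,-7]]; det(A-λI) = λ^2 + 7λ + 12.
Eigenvalues λ = -4, -3 with eigenvectors (1,-4), (1,-3).

y(t) = K_1e^(-4t) + K_2e^(-3t)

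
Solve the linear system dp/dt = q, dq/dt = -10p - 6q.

p(t) = C_1e^(-3t)sin(t) - C_2e^(-3t)cos(t), q(t) = -3C_1e^(-3t)sin(t) + C_1e^(-3t)cos(t) + C_2e^(-3t)sin(t) + 3C_2e^(-3t)cos(t)

Coefficient matrix A = [[0, 1], [-10, -6]].
Characteristic polynomial det(A - λI) = λ^2 + 6λ + 10 = 0.
Eigenvalues λ = -3 ± i (complex conjugate pair).
For λ=-3+i: an eigenvector is (0,1) - i(1,-3) = (0 - i, 1 + 3i).
A real fundamental pair from Re and Im of e^((-3+i)t)v: X_1 = e^(-3t)(cos(t)·(0,1) + sin(t)·(1,-3)), X_2 = e^(-3t)(sin(t)·(0,1) - cos(t)·(1,-3)).
General solution: C_1X_1 + C_2X_2.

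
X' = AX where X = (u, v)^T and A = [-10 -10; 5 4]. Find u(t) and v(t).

Coefficient matrix A = [[-10, -10], [5, 4]].
Characteristic polynomial det(A - λI) = λ^2 + 6λ + 10 = 0.
Eigenvalues λ = -3 ± i (complex conjugate pair).
For λ=-3+i: an eigenvector is (-3,2) - i(1,-1) = (-3 - i, 2 + i).
A real fundamental pair from Re and Im of e^((-3+i)t)v: X_1 = e^(-3t)(cos(t)·(-3,2) + sin(t)·(1,-1)), X_2 = e^(-3t)(sin(t)·(-3,2) - cos(t)·(1,-1)).
General solution: c_1X_1 + c_2X_2.

u(t) = c_1e^(-3t)sin(t) - 3c_1e^(-3t)cos(t) - 3c_2e^(-3t)sin(t) - c_2e^(-3t)cos(t), v(t) = -c_1e^(-3t)sin(t) + 2c_1e^(-3t)cos(t) + 2c_2e^(-3t)sin(t) + c_2e^(-3t)cos(t)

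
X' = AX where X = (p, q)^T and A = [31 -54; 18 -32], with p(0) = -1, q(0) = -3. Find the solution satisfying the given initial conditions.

p(t) = 14e^(4t) - 15e^(-5t), q(t) = 7e^(4t) - 10e^(-5t)

Coefficient matrix A = [[31, -54], [18, -32]].
Characteristic polynomial det(A - λI) = λ^2 + λ - 20 = 0.
Eigenvalues λ = 4, -5.
For λ=4: (A-λI) row 1 is [27, -54], so an eigenvector is (-2, -1).
For λ=-5: (A-λI) row 1 is [36, -54], so an eigenvector is (3, 2).
General solution: c_1e^(4t)(-2,-1) + c_2e^(-5t)(3,2).
Applying p(0)=-1, q(0)=-3 gives c_1=-7, c_2=-5.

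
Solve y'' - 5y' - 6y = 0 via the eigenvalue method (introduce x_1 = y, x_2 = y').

Let x_1 = y, x_2 = y'. Then x_1' = x_2 and x_2' = 6x_1 + 5x_2.
A = [[0,1],[6,5]]; det(A-λI) = λ^2 - 5λ - 6.
Eigenvalues λ = -1, 6 with eigenvectors (1,-1), (1,6).

y(t) = K_1e^(-t) + K_2e^(6t)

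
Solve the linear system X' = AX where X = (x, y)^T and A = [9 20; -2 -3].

x(t) = -3c_1e^(3t)sin(2t) - c_1e^(3t)cos(2t) - c_2e^(3t)sin(2t) + 3c_2e^(3t)cos(2t), y(t) = c_1e^(3t)sin(2t) - c_2e^(3t)cos(2t)

Coefficient matrix A = [[9, 20], [-2, -3]].
Characteristic polynomial det(A - λI) = λ^2 - 6λ + 13 = 0.
Eigenvalues λ = 3 ± 2i (complex conjugate pair).
For λ=3+2i: an eigenvector is (-1,0) - i(-3,1) = (-1 + 3i, 0 - i).
A real fundamental pair from Re and Im of e^((3+2i)t)v: X_1 = e^(3t)(cos(2t)·(-1,0) + sin(2t)·(-3,1)), X_2 = e^(3t)(sin(2t)·(-1,0) - cos(2t)·(-3,1)).
General solution: c_1X_1 + c_2X_2.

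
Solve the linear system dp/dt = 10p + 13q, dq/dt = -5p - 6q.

Coefficient matrix A = [[10, 13], [-5, -6]].
Characteristic polynomial det(A - λI) = λ^2 - 4λ + 5 = 0.
Eigenvalues λ = 2 ± i (complex conjugate pair).
For λ=2+i: an eigenvector is (3,-2) - i(-2,1) = (3 + 2i, -2 - i).
A real fundamental pair from Re and Im of e^((2+i)t)v: X_1 = e^(2t)(cos(t)·(3,-2) + sin(t)·(-2,1)), X_2 = e^(2t)(sin(t)·(3,-2) - cos(t)·(-2,1)).
General solution: K_1X_1 + K_2X_2.

p(t) = -2K_1e^(2t)sin(t) + 3K_1e^(2t)cos(t) + 3K_2e^(2t)sin(t) + 2K_2e^(2t)cos(t), q(t) = K_1e^(2t)sin(t) - 2K_1e^(2t)cos(t) - 2K_2e^(2t)sin(t) - K_2e^(2t)cos(t)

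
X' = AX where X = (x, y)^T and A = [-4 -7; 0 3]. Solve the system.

Coefficient matrix A = [[-4, -7], [0, 3]].
Characteristic polynomial det(A - λI) = λ^2 + λ - 12 = 0.
Eigenvalues λ = 3, -4.
For λ=3: (A-λI) row 1 is [-7, -7], so an eigenvector is (-1, 1).
For λ=-4: (A-λI) row 1 is [0, -7], so an eigenvector is (1, 0).
General solution: C_1e^(3t)(-1,1) + C_2e^(-4t)(1,0).

x(t) = -C_1e^(3t) + C_2e^(-4t), y(t) = C_1e^(3t)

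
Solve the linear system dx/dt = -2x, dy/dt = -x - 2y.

x(t) = C_2e^(-2t), y(t) = -C_1e^(-2t) - C_2te^(-2t) + 3C_2e^(-2t)

Coefficient matrix A = [[-2, 0], [-1, -2]].
Characteristic polynomial det(A - λI) = λ^2 + 4λ + 4 = 0.
Single eigenvalue λ = -2 with algebraic multiplicity 2.
Eigenvector v = (0,-1); generalized eigenvector w with (A-λI)w=v is (1,3).
General solution: e^(-2t)[C_1·v + C_2·(t·v + w)].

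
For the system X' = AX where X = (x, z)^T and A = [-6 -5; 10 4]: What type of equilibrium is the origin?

stable spiral

A = [[-6,-5],[10,4]]; det(A-λI) = λ^2 + 2λ + 26.
λ = -1 ± 5i: negative real part.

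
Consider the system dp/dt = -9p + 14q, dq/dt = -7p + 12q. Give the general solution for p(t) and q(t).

Coefficient matrix A = [[-9, 14], [-7, 12]].
Characteristic polynomial det(A - λI) = λ^2 - 3λ - 10 = 0.
Eigenvalues λ = 5, -2.
For λ=5: (A-λI) row 1 is [-14, 14], so an eigenvector is (-1, -1).
For λ=-2: (A-λI) row 1 is [-7, 14], so an eigenvector is (-2, -1).
General solution: C_1e^(5t)(-1,-1) + C_2e^(-2t)(-2,-1).

p(t) = -C_1e^(5t) - 2C_2e^(-2t), q(t) = -C_1e^(5t) - C_2e^(-2t)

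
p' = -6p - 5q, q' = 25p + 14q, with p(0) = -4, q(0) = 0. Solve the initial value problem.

Coefficient matrix A = [[-6, -5], [25, 14]].
Characteristic polynomial det(A - λI) = λ^2 - 8λ + 41 = 0.
Eigenvalues λ = 4 ± 5i (complex conjugate pair).
For λ=4+5i: an eigenvector is (1,-2) - i(0,1) = (1, -2 - i).
A real fundamental pair from Re and Im of e^((4+5i)t)v: X_1 = e^(4t)(cos(5t)·(1,-2) + sin(5t)·(0,1)), X_2 = e^(4t)(sin(5t)·(1,-2) - cos(5t)·(0,1)).
General solution: K_1X_1 + K_2X_2.
Applying p(0)=-4, q(0)=0 gives K_1=-4, K_2=8.

p(t) = 8e^(4t)sin(5t) - 4e^(4t)cos(5t), q(t) = -20e^(4t)sin(5t)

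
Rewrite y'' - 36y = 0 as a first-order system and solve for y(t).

y(t) = c_1e^(6t) + c_2e^(-6t)

Let x_1 = y, x_2 = y'. Then x_1' = x_2 and x_2' = 36x_1.
A = [[0,1],[36,0]]; det(A-λI) = λ^2 - 36.
Eigenvalues λ = 6, -6 with eigenvectors (1,6), (1,-6).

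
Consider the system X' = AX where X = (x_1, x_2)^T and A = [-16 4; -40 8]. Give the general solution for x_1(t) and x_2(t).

Coefficient matrix A = [[-16, 4], [-40, 8]].
Characteristic polynomial det(A - λI) = λ^2 + 8λ + 32 = 0.
Eigenvalues λ = -4 ± 4i (complex conjugate pair).
For λ=-4+4i: an eigenvector is (1,3) - i(0,-1) = (1, 3 + i).
A real fundamental pair from Re and Im of e^((-4+4i)t)v: X_1 = e^(-4t)(cos(4t)·(1,3) + sin(4t)·(0,-1)), X_2 = e^(-4t)(sin(4t)·(1,3) - cos(4t)·(0,-1)).
General solution: c_1X_1 + c_2X_2.

x_1(t) = c_1e^(-4t)cos(4t) + c_2e^(-4t)sin(4t), x_2(t) = -c_1e^(-4t)sin(4t) + 3c_1e^(-4t)cos(4t) + 3c_2e^(-4t)sin(4t) + c_2e^(-4t)cos(4t)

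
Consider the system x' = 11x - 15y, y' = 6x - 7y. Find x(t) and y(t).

Coefficient matrix A = [[11, -15], [6, -7]].
Characteristic polynomial det(A - λI) = λ^2 - 4λ + 13 = 0.
Eigenvalues λ = 2 ± 3i (complex conjugate pair).
For λ=2+3i: an eigenvector is (1,1) - i(-2,-1) = (1 + 2i, 1 + i).
A real fundamental pair from Re and Im of e^((2+3i)t)v: X_1 = e^(2t)(cos(3t)·(1,1) + sin(3t)·(-2,-1)), X_2 = e^(2t)(sin(3t)·(1,1) - cos(3t)·(-2,-1)).
General solution: c_1X_1 + c_2X_2.

x(t) = -2c_1e^(2t)sin(3t) + c_1e^(2t)cos(3t) + c_2e^(2t)sin(3t) + 2c_2e^(2t)cos(3t), y(t) = -c_1e^(2t)sin(3t) + c_1e^(2t)cos(3t) + c_2e^(2t)sin(3t) + c_2e^(2t)cos(3t)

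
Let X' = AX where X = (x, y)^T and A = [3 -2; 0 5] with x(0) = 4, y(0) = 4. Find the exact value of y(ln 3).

972

A = [[3,-2],[0,5]]; eigenvalues λ = 3, 5.
Eigenvectors: (-1,0) for λ=3, (1,-1) for λ=5.
From the initial condition, c_1 = -8, c_2 = -4.
y(ln 3) = (-8)(3^3)(0) + (-4)(3^5)(-1) = 972.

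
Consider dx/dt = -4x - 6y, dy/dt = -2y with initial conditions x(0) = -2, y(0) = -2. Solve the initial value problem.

x(t) = 6e^(-2t) - 8e^(-4t), y(t) = -2e^(-2t)

Coefficient matrix A = [[-4, -6], [0, -2]].
Characteristic polynomial det(A - λI) = λ^2 + 6λ + 8 = 0.
Eigenvalues λ = -4, -2.
For λ=-4: (A-λI) row 1 is [0, -6], so an eigenvector is (1, 0).
For λ=-2: (A-λI) row 1 is [-2, -6], so an eigenvector is (-3, 1).
General solution: K_1e^(-4t)(1,0) + K_2e^(-2t)(-3,1).
Applying x(0)=-2, y(0)=-2 gives K_1=-8, K_2=-2.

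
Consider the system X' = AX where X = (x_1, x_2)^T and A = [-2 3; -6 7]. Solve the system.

Coefficient matrix A = [[-2, 3], [-6, 7]].
Characteristic polynomial det(A - λI) = λ^2 - 5λ + 4 = 0.
Eigenvalues λ = 1, 4.
For λ=1: (A-λI) row 1 is [-3, 3], so an eigenvector is (-1, -1).
For λ=4: (A-λI) row 1 is [-6, 3], so an eigenvector is (1, 2).
General solution: C_1e^(t)(-1,-1) + C_2e^(4t)(1,2).

x_1(t) = -C_1e^(t) + C_2e^(4t), x_2(t) = -C_1e^(t) + 2C_2e^(4t)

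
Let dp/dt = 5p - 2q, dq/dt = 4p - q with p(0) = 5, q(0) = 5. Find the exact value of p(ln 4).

A = [[5,-2],[4,-1]]; eigenvalues λ = 1, 3.
Eigenvectors: (-1,-2) for λ=1, (-1,-1) for λ=3.
From the initial condition, c_1 = 0, c_2 = -5.
p(ln 4) = (0)(4^1)(-1) + (-5)(4^3)(-1) = 320.

320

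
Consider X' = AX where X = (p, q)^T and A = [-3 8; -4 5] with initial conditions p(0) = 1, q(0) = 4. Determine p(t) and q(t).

p(t) = 7e^(t)sin(4t) + e^(t)cos(4t), q(t) = 3e^(t)sin(4t) + 4e^(t)cos(4t)

Coefficient matrix A = [[-3, 8], [-4, 5]].
Characteristic polynomial det(A - λI) = λ^2 - 2λ + 17 = 0.
Eigenvalues λ = 1 ± 4i (complex conjugate pair).
For λ=1+4i: an eigenvector is (-1,0) - i(1,1) = (-1 - i, 0 - i).
A real fundamental pair from Re and Im of e^((1+4i)t)v: X_1 = e^(t)(cos(4t)·(-1,0) + sin(4t)·(1,1)), X_2 = e^(t)(sin(4t)·(-1,0) - cos(4t)·(1,1)).
General solution: c_1X_1 + c_2X_2.
Applying p(0)=1, q(0)=4 gives c_1=3, c_2=-4.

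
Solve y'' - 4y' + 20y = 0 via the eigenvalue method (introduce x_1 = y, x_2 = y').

Let x_1 = y, x_2 = y'. Then x_1' = x_2 and x_2' = -20x_1 + 4x_2.
A = [[0,1],[-20,4]]; det(A-λI) = λ^2 - 4λ + 20.
Eigenvalues λ = 2 ± 4i.

y(t) = K_1e^(2t)cos(4t) + K_2e^(2t)sin(4t)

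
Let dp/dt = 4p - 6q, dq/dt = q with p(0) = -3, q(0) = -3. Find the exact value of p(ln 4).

744

A = [[4,-6],[0,1]]; eigenvalues λ = 1, 4.
Eigenvectors: (2,1) for λ=1, (-1,0) for λ=4.
From the initial condition, c_1 = -3, c_2 = -3.
p(ln 4) = (-3)(4^1)(2) + (-3)(4^4)(-1) = 744.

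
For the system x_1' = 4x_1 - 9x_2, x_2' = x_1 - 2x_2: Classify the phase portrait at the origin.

A = [[4,-9],[1,-2]]; det(A-λI) = λ^2 - 2λ + 1.
repeated λ = 1 with a single eigenvector.

unstable improper node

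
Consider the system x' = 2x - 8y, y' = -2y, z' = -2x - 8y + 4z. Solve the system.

x(t) = C_1e^(2t) + 2C_2e^(-2t), y(t) = C_2e^(-2t), z(t) = C_1e^(2t) + 2C_2e^(-2t) + C_3e^(4t)

Coefficient matrix A = [[2, -8, 0], [0, -2, 0], [-2, -8, 4]].
det(A - λI) = 0 gives eigenvalues λ = 2, -2, 4.
For λ=2: eigenvector (1,0,1).
For λ=-2: eigenvector (2,1,2).
For λ=4: eigenvector (0,0,1).
General solution: C_1e^(2t)(1,0,1) + C_2e^(-2t)(2,1,2) + C_3e^(4t)(0,0,1).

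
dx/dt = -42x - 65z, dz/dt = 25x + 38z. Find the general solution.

x(t) = 2C_1e^(-2t)sin(5t) + 3C_1e^(-2t)cos(5t) + 3C_2e^(-2t)sin(5t) - 2C_2e^(-2t)cos(5t), z(t) = -C_1e^(-2t)sin(5t) - 2C_1e^(-2t)cos(5t) - 2C_2e^(-2t)sin(5t) + C_2e^(-2t)cos(5t)

Coefficient matrix A = [[-42, -65], [25, 38]].
Characteristic polynomial det(A - λI) = λ^2 + 4λ + 29 = 0.
Eigenvalues λ = -2 ± 5i (complex conjugate pair).
For λ=-2+5i: an eigenvector is (3,-2) - i(2,-1) = (3 - 2i, -2 + i).
A real fundamental pair from Re and Im of e^((-2+5i)t)v: X_1 = e^(-2t)(cos(5t)·(3,-2) + sin(5t)·(2,-1)), X_2 = e^(-2t)(sin(5t)·(3,-2) - cos(5t)·(2,-1)).
General solution: C_1X_1 + C_2X_2.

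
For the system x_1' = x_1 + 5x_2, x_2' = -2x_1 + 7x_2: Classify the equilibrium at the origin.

unstable spiral

A = [[1,5],[-2,7]]; det(A-λI) = λ^2 - 8λ + 17.
λ = 4 ± i: positive real part.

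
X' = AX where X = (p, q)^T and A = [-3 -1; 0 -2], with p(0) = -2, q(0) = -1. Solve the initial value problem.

p(t) = e^(-2t) - 3e^(-3t), q(t) = -e^(-2t)

Coefficient matrix A = [[-3, -1], [0, -2]].
Characteristic polynomial det(A - λI) = λ^2 + 5λ + 6 = 0.
Eigenvalues λ = -2, -3.
For λ=-2: (A-λI) row 1 is [-1, -1], so an eigenvector is (-1, 1).
For λ=-3: (A-λI) row 1 is [0, -1], so an eigenvector is (1, 0).
General solution: c_1e^(-2t)(-1,1) + c_2e^(-3t)(1,0).
Applying p(0)=-2, q(0)=-1 gives c_1=-1, c_2=-3.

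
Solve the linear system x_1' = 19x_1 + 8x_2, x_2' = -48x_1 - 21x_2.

Coefficient matrix A = [[19, 8], [-48, -21]].
Characteristic polynomial det(A - λI) = λ^2 + 2λ - 15 = 0.
Eigenvalues λ = -5, 3.
For λ=-5: (A-λI) row 1 is [24, 8], so an eigenvector is (1, -3).
For λ=3: (A-λI) row 1 is [16, 8], so an eigenvector is (-1, 2).
General solution: C_1e^(-5t)(1,-3) + C_2e^(3t)(-1,2).

x_1(t) = C_1e^(-5t) - C_2e^(3t), x_2(t) = -3C_1e^(-5t) + 2C_2e^(3t)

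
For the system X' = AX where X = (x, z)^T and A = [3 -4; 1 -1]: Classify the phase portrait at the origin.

unstable improper node

A = [[3,-4],[1,-1]]; det(A-λI) = λ^2 - 2λ + 1.
repeated λ = 1 with a single eigenvector.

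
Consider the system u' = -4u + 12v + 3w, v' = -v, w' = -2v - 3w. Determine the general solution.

u(t) = 3K_1e^(-t) - 3K_2e^(-3t) + K_3e^(-4t), v(t) = K_1e^(-t), w(t) = -K_1e^(-t) - K_2e^(-3t)

Coefficient matrix A = [[-4, 12, 3], [0, -1, 0], [0, -2, -3]].
det(A - λI) = 0 gives eigenvalues λ = -1, -3, -4.
For λ=-1: eigenvector (3,1,-1).
For λ=-3: eigenvector (-3,0,-1).
For λ=-4: eigenvector (1,0,0).
General solution: K_1e^(-t)(3,1,-1) + K_2e^(-3t)(-3,0,-1) + K_3e^(-4t)(1,0,0).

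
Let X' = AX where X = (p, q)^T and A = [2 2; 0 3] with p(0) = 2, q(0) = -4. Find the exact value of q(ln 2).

A = [[2,2],[0,3]]; eigenvalues λ = 2, 3.
Eigenvectors: (1,0) for λ=2, (-2,-1) for λ=3.
From the initial condition, c_1 = 10, c_2 = 4.
q(ln 2) = (10)(2^2)(0) + (4)(2^3)(-1) = -32.

-32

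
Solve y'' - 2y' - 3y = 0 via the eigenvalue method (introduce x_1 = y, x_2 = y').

Let x_1 = y, x_2 = y'. Then x_1' = x_2 and x_2' = 3x_1 + 2x_2.
A = [[0,1],[3,2]]; det(A-λI) = λ^2 - 2λ - 3.
Eigenvalues λ = -1, 3 with eigenvectors (1,-1), (1,3).

y(t) = C_1e^(-t) + C_2e^(3t)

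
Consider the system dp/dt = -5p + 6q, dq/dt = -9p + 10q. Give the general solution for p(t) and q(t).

Coefficient matrix A = [[-5, 6], [-9, 10]].
Characteristic polynomial det(A - λI) = λ^2 - 5λ + 4 = 0.
Eigenvalues λ = 4, 1.
For λ=4: (A-λI) row 1 is [-9, 6], so an eigenvector is (-2, -3).
For λ=1: (A-λI) row 1 is [-6, 6], so an eigenvector is (1, 1).
General solution: C_1e^(4t)(-2,-3) + C_2e^(t)(1,1).

p(t) = -2C_1e^(4t) + C_2e^(t), q(t) = -3C_1e^(4t) + C_2e^(t)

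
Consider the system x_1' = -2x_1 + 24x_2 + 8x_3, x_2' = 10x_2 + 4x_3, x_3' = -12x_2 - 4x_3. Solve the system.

x_1(t) = 2K_1e^(2t) + K_2e^(-2t) + 4K_3e^(4t), x_2(t) = K_1e^(2t) + 2K_3e^(4t), x_3(t) = -2K_1e^(2t) - 3K_3e^(4t)

Coefficient matrix A = [[-2, 24, 8], [0, 10, 4], [0, -12, -4]].
det(A - λI) = 0 gives eigenvalues λ = 2, -2, 4.
For λ=2: eigenvector (2,1,-2).
For λ=-2: eigenvector (1,0,0).
For λ=4: eigenvector (4,2,-3).
General solution: K_1e^(2t)(2,1,-2) + K_2e^(-2t)(1,0,0) + K_3e^(4t)(4,2,-3).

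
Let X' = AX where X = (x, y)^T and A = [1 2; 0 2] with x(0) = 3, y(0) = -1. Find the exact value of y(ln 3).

-9

A = [[1,2],[0,2]]; eigenvalues λ = 1, 2.
Eigenvectors: (1,0) for λ=1, (2,1) for λ=2.
From the initial condition, c_1 = 5, c_2 = -1.
y(ln 3) = (5)(3^1)(0) + (-1)(3^2)(1) = -9.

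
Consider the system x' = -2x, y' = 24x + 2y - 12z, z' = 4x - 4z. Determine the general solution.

Coefficient matrix A = [[-2, 0, 0], [24, 2, -12], [4, 0, -4]].
det(A - λI) = 0 gives eigenvalues λ = -2, 2, -4.
For λ=-2: eigenvector (1,0,2).
For λ=2: eigenvector (0,1,0).
For λ=-4: eigenvector (0,2,1).
General solution: c_1e^(-2t)(1,0,2) + c_2e^(2t)(0,1,0) + c_3e^(-4t)(0,2,1).

x(t) = c_1e^(-2t), y(t) = c_2e^(2t) + 2c_3e^(-4t), z(t) = 2c_1e^(-2t) + c_3e^(-4t)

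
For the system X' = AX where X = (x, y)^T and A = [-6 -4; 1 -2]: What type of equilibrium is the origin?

stable improper node

A = [[-6,-4],[1,-2]]; det(A-λI) = λ^2 + 8λ + 16.
repeated λ = -4 with a single eigenvector.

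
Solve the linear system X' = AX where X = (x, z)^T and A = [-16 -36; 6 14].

Coefficient matrix A = [[-16, -36], [6, 14]].
Characteristic polynomial det(A - λI) = λ^2 + 2λ - 8 = 0.
Eigenvalues λ = -4, 2.
For λ=-4: (A-λI) row 1 is [-12, -36], so an eigenvector is (-3, 1).
For λ=2: (A-λI) row 1 is [-18, -36], so an eigenvector is (-2, 1).
General solution: C_1e^(-4t)(-3,1) + C_2e^(2t)(-2,1).

x(t) = -3C_1e^(-4t) - 2C_2e^(2t), z(t) = C_1e^(-4t) + C_2e^(2t)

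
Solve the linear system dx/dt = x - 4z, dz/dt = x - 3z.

Coefficient matrix A = [[1, -4], [1, -3]].
Characteristic polynomial det(A - λI) = λ^2 + 2λ + 1 = 0.
Single eigenvalue λ = -1 with algebraic multiplicity 2.
Eigenvector v = (-2,-1); generalized eigenvector w with (A-λI)w=v is (1,1).
General solution: e^(-t)[c_1·v + c_2·(t·v + w)].

x(t) = -2c_1e^(-t) - 2c_2te^(-t) + c_2e^(-t), z(t) = -c_1e^(-t) - c_2te^(-t) + c_2e^(-t)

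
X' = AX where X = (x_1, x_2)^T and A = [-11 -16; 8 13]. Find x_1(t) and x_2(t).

x_1(t) = c_1e^(5t) - 2c_2e^(-3t), x_2(t) = -c_1e^(5t) + c_2e^(-3t)

Coefficient matrix A = [[-11, -16], [8, 13]].
Characteristic polynomial det(A - λI) = λ^2 - 2λ - 15 = 0.
Eigenvalues λ = 5, -3.
For λ=5: (A-λI) row 1 is [-16, -16], so an eigenvector is (1, -1).
For λ=-3: (A-λI) row 1 is [-8, -16], so an eigenvector is (-2, 1).
General solution: c_1e^(5t)(1,-1) + c_2e^(-3t)(-2,1).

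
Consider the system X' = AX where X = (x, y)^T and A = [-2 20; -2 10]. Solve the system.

Coefficient matrix A = [[-2, 20], [-2, 10]].
Characteristic polynomial det(A - λI) = λ^2 - 8λ + 20 = 0.
Eigenvalues λ = 4 ± 2i (complex conjugate pair).
For λ=4+2i: an eigenvector is (3,1) - i(1,0) = (3 - i, 1).
A real fundamental pair from Re and Im of e^((4+2i)t)v: X_1 = e^(4t)(cos(2t)·(3,1) + sin(2t)·(1,0)), X_2 = e^(4t)(sin(2t)·(3,1) - cos(2t)·(1,0)).
General solution: K_1X_1 + K_2X_2.

x(t) = K_1e^(4t)sin(2t) + 3K_1e^(4t)cos(2t) + 3K_2e^(4t)sin(2t) - K_2e^(4t)cos(2t), y(t) = K_1e^(4t)cos(2t) + K_2e^(4t)sin(2t)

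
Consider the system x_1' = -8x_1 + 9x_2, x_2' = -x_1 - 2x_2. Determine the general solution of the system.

Coefficient matrix A = [[-8, 9], [-1, -2]].
Characteristic polynomial det(A - λI) = λ^2 + 10λ + 25 = 0.
Single eigenvalue λ = -5 with algebraic multiplicity 2.
Eigenvector v = (-3,-1); generalized eigenvector w with (A-λI)w=v is (-2,-1).
General solution: e^(-5t)[C_1·v + C_2·(t·v + w)].

x_1(t) = -3C_1e^(-5t) - 3C_2te^(-5t) - 2C_2e^(-5t), x_2(t) = -C_1e^(-5t) - C_2te^(-5t) - C_2e^(-5t)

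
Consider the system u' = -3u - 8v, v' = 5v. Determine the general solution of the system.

Coefficient matrix A = [[-3, -8], [0, 5]].
Characteristic polynomial det(A - λI) = λ^2 - 2λ - 15 = 0.
Eigenvalues λ = -3, 5.
For λ=-3: (A-λI) row 1 is [0, -8], so an eigenvector is (-1, 0).
For λ=5: (A-λI) row 1 is [-8, -8], so an eigenvector is (-1, 1).
General solution: K_1e^(-3t)(-1,0) + K_2e^(5t)(-1,1).

u(t) = -K_1e^(-3t) - K_2e^(5t), v(t) = K_2e^(5t)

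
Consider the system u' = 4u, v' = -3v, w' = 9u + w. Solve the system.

Coefficient matrix A = [[4, 0, 0], [0, -3, 0], [9, 0, 1]].
det(A - λI) = 0 gives eigenvalues λ = 1, -3, 4.
For λ=1: eigenvector (0,0,-1).
For λ=-3: eigenvector (0,1,0).
For λ=4: eigenvector (1,0,3).
General solution: K_1e^(t)(0,0,-1) + K_2e^(-3t)(0,1,0) + K_3e^(4t)(1,0,3).

u(t) = K_3e^(4t), v(t) = K_2e^(-3t), w(t) = -K_1e^(t) + 3K_3e^(4t)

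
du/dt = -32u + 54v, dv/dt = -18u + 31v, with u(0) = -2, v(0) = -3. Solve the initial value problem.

u(t) = -12e^(4t) + 10e^(-5t), v(t) = -8e^(4t) + 5e^(-5t)

Coefficient matrix A = [[-32, 54], [-18, 31]].
Characteristic polynomial det(A - λI) = λ^2 + λ - 20 = 0.
Eigenvalues λ = -5, 4.
For λ=-5: (A-λI) row 1 is [-27, 54], so an eigenvector is (-2, -1).
For λ=4: (A-λI) row 1 is [-36, 54], so an eigenvector is (-3, -2).
General solution: K_1e^(-5t)(-2,-1) + K_2e^(4t)(-3,-2).
Applying u(0)=-2, v(0)=-3 gives K_1=-5, K_2=4.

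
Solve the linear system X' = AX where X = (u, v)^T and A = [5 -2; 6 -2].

u(t) = -C_1e^(t) - 2C_2e^(2t), v(t) = -2C_1e^(t) - 3C_2e^(2t)

Coefficient matrix A = [[5, -2], [6, -2]].
Characteristic polynomial det(A - λI) = λ^2 - 3λ + 2 = 0.
Eigenvalues λ = 1, 2.
For λ=1: (A-λI) row 1 is [4, -2], so an eigenvector is (-1, -2).
For λ=2: (A-λI) row 1 is [3, -2], so an eigenvector is (-2, -3).
General solution: C_1e^(t)(-1,-2) + C_2e^(2t)(-2,-3).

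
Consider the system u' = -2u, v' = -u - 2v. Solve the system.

Coefficient matrix A = [[-2, 0], [-1, -2]].
Characteristic polynomial det(A - λI) = λ^2 + 4λ + 4 = 0.
Single eigenvalue λ = -2 with algebraic multiplicity 2.
Eigenvector v = (0,1); generalized eigenvector w with (A-λI)w=v is (-1,-2).
General solution: e^(-2t)[c_1·v + c_2·(t·v + w)].

u(t) = -c_2e^(-2t), v(t) = c_1e^(-2t) + c_2te^(-2t) - 2c_2e^(-2t)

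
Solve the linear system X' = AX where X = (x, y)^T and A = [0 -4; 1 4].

x(t) = 2C_1e^(2t) + 2C_2te^(2t) - 3C_2e^(2t), y(t) = -C_1e^(2t) - C_2te^(2t) + C_2e^(2t)

Coefficient matrix A = [[0, -4], [1, 4]].
Characteristic polynomial det(A - λI) = λ^2 - 4λ + 4 = 0.
Single eigenvalue λ = 2 with algebraic multiplicity 2.
Eigenvector v = (2,-1); generalized eigenvector w with (A-λI)w=v is (-3,1).
General solution: e^(2t)[C_1·v + C_2·(t·v + w)].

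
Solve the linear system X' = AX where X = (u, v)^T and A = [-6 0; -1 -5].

u(t) = K_1e^(-6t), v(t) = K_1e^(-6t) - K_2e^(-5t)

Coefficient matrix A = [[-6, 0], [-1, -5]].
Characteristic polynomial det(A - λI) = λ^2 + 11λ + 30 = 0.
Eigenvalues λ = -6, -5.
For λ=-6: (A-λI) row 2 is [-1, 1], so an eigenvector is (1, 1).
For λ=-5: (A-λI) row 1 is [-1, 0], so an eigenvector is (0, -1).
General solution: K_1e^(-6t)(1,1) + K_2e^(-5t)(0,-1).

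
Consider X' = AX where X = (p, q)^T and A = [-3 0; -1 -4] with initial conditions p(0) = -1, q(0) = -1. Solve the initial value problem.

p(t) = -e^(-3t), q(t) = e^(-3t) - 2e^(-4t)

Coefficient matrix A = [[-3, 0], [-1, -4]].
Characteristic polynomial det(A - λI) = λ^2 + 7λ + 12 = 0.
Eigenvalues λ = -3, -4.
For λ=-3: (A-λI) row 2 is [-1, -1], so an eigenvector is (-1, 1).
For λ=-4: (A-λI) row 1 is [1, 0], so an eigenvector is (0, 1).
General solution: C_1e^(-3t)(-1,1) + C_2e^(-4t)(0,1).
Applying p(0)=-1, q(0)=-1 gives C_1=1, C_2=-2.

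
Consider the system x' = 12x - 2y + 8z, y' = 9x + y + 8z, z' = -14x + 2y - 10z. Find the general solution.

x(t) = 2c_1e^(3t) - c_2e^(2t) - 2c_3e^(-2t), y(t) = c_1e^(3t) - c_2e^(2t) - 2c_3e^(-2t), z(t) = -2c_1e^(3t) + c_2e^(2t) + 3c_3e^(-2t)

Coefficient matrix A = [[12, -2, 8], [9, 1, 8], [-14, 2, -10]].
det(A - λI) = 0 gives eigenvalues λ = 3, 2, -2.
For λ=3: eigenvector (2,1,-2).
For λ=2: eigenvector (-1,-1,1).
For λ=-2: eigenvector (-2,-2,3).
General solution: c_1e^(3t)(2,1,-2) + c_2e^(2t)(-1,-1,1) + c_3e^(-2t)(-2,-2,3).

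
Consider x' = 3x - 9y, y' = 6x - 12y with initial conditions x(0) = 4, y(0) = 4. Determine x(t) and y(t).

Coefficient matrix A = [[3, -9], [6, -12]].
Characteristic polynomial det(A - λI) = λ^2 + 9λ + 18 = 0.
Eigenvalues λ = -3, -6.
For λ=-3: (A-λI) row 1 is [6, -9], so an eigenvector is (-3, -2).
For λ=-6: (A-λI) row 1 is [9, -9], so an eigenvector is (1, 1).
General solution: K_1e^(-3t)(-3,-2) + K_2e^(-6t)(1,1).
Applying x(0)=4, y(0)=4 gives K_1=0, K_2=4.

x(t) = 4e^(-6t), y(t) = 4e^(-6t)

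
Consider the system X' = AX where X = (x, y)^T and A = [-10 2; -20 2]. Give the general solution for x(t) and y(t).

Coefficient matrix A = [[-10, 2], [-20, 2]].
Characteristic polynomial det(A - λI) = λ^2 + 8λ + 20 = 0.
Eigenvalues λ = -4 ± 2i (complex conjugate pair).
For λ=-4+2i: an eigenvector is (0,-1) - i(-1,-3) = (0 + i, -1 + 3i).
A real fundamental pair from Re and Im of e^((-4+2i)t)v: X_1 = e^(-4t)(cos(2t)·(0,-1) + sin(2t)·(-1,-3)), X_2 = e^(-4t)(sin(2t)·(0,-1) - cos(2t)·(-1,-3)).
General solution: c_1X_1 + c_2X_2.

x(t) = -c_1e^(-4t)sin(2t) + c_2e^(-4t)cos(2t), y(t) = -3c_1e^(-4t)sin(2t) - c_1e^(-4t)cos(2t) - c_2e^(-4t)sin(2t) + 3c_2e^(-4t)cos(2t)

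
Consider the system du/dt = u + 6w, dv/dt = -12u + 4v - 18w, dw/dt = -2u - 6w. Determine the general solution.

u(t) = -2c_1e^(-2t) - 3c_3e^(-3t), v(t) = -c_1e^(-2t) + c_2e^(4t), w(t) = c_1e^(-2t) + 2c_3e^(-3t)

Coefficient matrix A = [[1, 0, 6], [-12, 4, -18], [-2, 0, -6]].
det(A - λI) = 0 gives eigenvalues λ = -2, 4, -3.
For λ=-2: eigenvector (-2,-1,1).
For λ=4: eigenvector (0,1,0).
For λ=-3: eigenvector (-3,0,2).
General solution: c_1e^(-2t)(-2,-1,1) + c_2e^(4t)(0,1,0) + c_3e^(-3t)(-3,0,2).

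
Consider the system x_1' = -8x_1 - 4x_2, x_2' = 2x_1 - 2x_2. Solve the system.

Coefficient matrix A = [[-8, -4], [2, -2]].
Characteristic polynomial det(A - λI) = λ^2 + 10λ + 24 = 0.
Eigenvalues λ = -4, -6.
For λ=-4: (A-λI) row 1 is [-4, -4], so an eigenvector is (-1, 1).
For λ=-6: (A-λI) row 1 is [-2, -4], so an eigenvector is (-2, 1).
General solution: c_1e^(-4t)(-1,1) + c_2e^(-6t)(-2,1).

x_1(t) = -c_1e^(-4t) - 2c_2e^(-6t), x_2(t) = c_1e^(-4t) + c_2e^(-6t)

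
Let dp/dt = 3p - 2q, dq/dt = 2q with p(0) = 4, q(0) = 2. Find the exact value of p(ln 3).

36

A = [[3,-2],[0,2]]; eigenvalues λ = 3, 2.
Eigenvectors: (1,0) for λ=3, (-2,-1) for λ=2.
From the initial condition, c_1 = 0, c_2 = -2.
p(ln 3) = (0)(3^3)(1) + (-2)(3^2)(-2) = 36.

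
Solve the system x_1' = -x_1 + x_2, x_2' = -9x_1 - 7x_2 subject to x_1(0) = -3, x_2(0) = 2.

Coefficient matrix A = [[-1, 1], [-9, -7]].
Characteristic polynomial det(A - λI) = λ^2 + 8λ + 16 = 0.
Single eigenvalue λ = -4 with algebraic multiplicity 2.
Eigenvector v = (-1,3); generalized eigenvector w with (A-λI)w=v is (-1,2).
General solution: e^(-4t)[K_1·v + K_2·(t·v + w)].
Applying x_1(0)=-3, x_2(0)=2 gives K_1=-4, K_2=7.

x_1(t) = -7te^(-4t) - 3e^(-4t), x_2(t) = 21te^(-4t) + 2e^(-4t)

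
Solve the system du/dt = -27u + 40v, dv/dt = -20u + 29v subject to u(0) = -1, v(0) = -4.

u(t) = -33e^(t)sin(4t) - e^(t)cos(4t), v(t) = -23e^(t)sin(4t) - 4e^(t)cos(4t)

Coefficient matrix A = [[-27, 40], [-20, 29]].
Characteristic polynomial det(A - λI) = λ^2 - 2λ + 17 = 0.
Eigenvalues λ = 1 ± 4i (complex conjugate pair).
For λ=1+4i: an eigenvector is (-3,-2) - i(1,1) = (-3 - i, -2 - i).
A real fundamental pair from Re and Im of e^((1+4i)t)v: X_1 = e^(t)(cos(4t)·(-3,-2) + sin(4t)·(1,1)), X_2 = e^(t)(sin(4t)·(-3,-2) - cos(4t)·(1,1)).
General solution: C_1X_1 + C_2X_2.
Applying u(0)=-1, v(0)=-4 gives C_1=-3, C_2=10.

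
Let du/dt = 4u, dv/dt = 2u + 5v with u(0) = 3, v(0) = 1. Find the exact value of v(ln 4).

5632

A = [[4,0],[2,5]]; eigenvalues λ = 4, 5.
Eigenvectors: (1,-2) for λ=4, (0,-1) for λ=5.
From the initial condition, c_1 = 3, c_2 = -7.
v(ln 4) = (3)(4^4)(-2) + (-7)(4^5)(-1) = 5632.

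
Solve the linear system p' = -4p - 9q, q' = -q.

p(t) = -C_1e^(-4t) + 3C_2e^(-t), q(t) = -C_2e^(-t)

Coefficient matrix A = [[-4, -9], [0, -1]].
Characteristic polynomial det(A - λI) = λ^2 + 5λ + 4 = 0.
Eigenvalues λ = -4, -1.
For λ=-4: (A-λI) row 1 is [0, -9], so an eigenvector is (-1, 0).
For λ=-1: (A-λI) row 1 is [-3, -9], so an eigenvector is (3, -1).
General solution: C_1e^(-4t)(-1,0) + C_2e^(-t)(3,-1).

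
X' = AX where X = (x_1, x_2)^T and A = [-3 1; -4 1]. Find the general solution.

Coefficient matrix A = [[-3, 1], [-4, 1]].
Characteristic polynomial det(A - λI) = λ^2 + 2λ + 1 = 0.
Single eigenvalue λ = -1 with algebraic multiplicity 2.
Eigenvector v = (-1,-2); generalized eigenvector w with (A-λI)w=v is (1,1).
General solution: e^(-t)[c_1·v + c_2·(t·v + w)].

x_1(t) = -c_1e^(-t) - c_2te^(-t) + c_2e^(-t), x_2(t) = -2c_1e^(-t) - 2c_2te^(-t) + c_2e^(-t)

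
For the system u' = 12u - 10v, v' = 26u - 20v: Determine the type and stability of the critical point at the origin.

A = [[12,-10],[26,-20]]; det(A-λI) = λ^2 + 8λ + 20.
λ = -4 ± 2i: negative real part.

stable spiral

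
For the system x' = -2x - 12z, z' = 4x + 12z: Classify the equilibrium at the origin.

A = [[-2,-12],[4,12]]; det(A-λI) = λ^2 - 10λ + 24.
λ = 4, 6: both positive.

unstable node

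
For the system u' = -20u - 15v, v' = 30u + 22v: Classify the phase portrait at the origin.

A = [[-20,-15],[30,22]]; det(A-λI) = λ^2 - 2λ + 10.
λ = 1 ± 3i: positive real part.

unstable spiral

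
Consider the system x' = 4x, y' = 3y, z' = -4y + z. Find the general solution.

x(t) = c_2e^(4t), y(t) = c_1e^(3t), z(t) = -2c_1e^(3t) + c_3e^(t)

Coefficient matrix A = [[4, 0, 0], [0, 3, 0], [0, -4, 1]].
det(A - λI) = 0 gives eigenvalues λ = 3, 4, 1.
For λ=3: eigenvector (0,1,-2).
For λ=4: eigenvector (1,0,0).
For λ=1: eigenvector (0,0,1).
General solution: c_1e^(3t)(0,1,-2) + c_2e^(4t)(1,0,0) + c_3e^(t)(0,0,1).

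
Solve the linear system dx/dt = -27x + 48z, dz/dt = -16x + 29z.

x(t) = -3c_1e^(5t) - 2c_2e^(-3t), z(t) = -2c_1e^(5t) - c_2e^(-3t)

Coefficient matrix A = [[-27, 48], [-16, 29]].
Characteristic polynomial det(A - λI) = λ^2 - 2λ - 15 = 0.
Eigenvalues λ = 5, -3.
For λ=5: (A-λI) row 1 is [-32, 48], so an eigenvector is (-3, -2).
For λ=-3: (A-λI) row 1 is [-24, 48], so an eigenvector is (-2, -1).
General solution: c_1e^(5t)(-3,-2) + c_2e^(-3t)(-2,-1).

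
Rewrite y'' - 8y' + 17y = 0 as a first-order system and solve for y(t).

y(t) = C_1e^(4t)cos(t) + C_2e^(4t)sin(t)

Let x_1 = y, x_2 = y'. Then x_1' = x_2 and x_2' = -17x_1 + 8x_2.
A = [[0,1],[-17,8]]; det(A-λI) = λ^2 - 8λ + 17.
Eigenvalues λ = 4 ± i.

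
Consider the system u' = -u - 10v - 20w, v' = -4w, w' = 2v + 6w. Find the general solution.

u(t) = -2C_1e^(4t) + C_2e^(-t), v(t) = -C_1e^(4t) - 2C_3e^(2t), w(t) = C_1e^(4t) + C_3e^(2t)

Coefficient matrix A = [[-1, -10, -20], [0, 0, -4], [0, 2, 6]].
det(A - λI) = 0 gives eigenvalues λ = 4, -1, 2.
For λ=4: eigenvector (-2,-1,1).
For λ=-1: eigenvector (1,0,0).
For λ=2: eigenvector (0,-2,1).
General solution: C_1e^(4t)(-2,-1,1) + C_2e^(-t)(1,0,0) + C_3e^(2t)(0,-2,1).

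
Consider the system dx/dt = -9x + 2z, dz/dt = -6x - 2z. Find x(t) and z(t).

Coefficient matrix A = [[-9, 2], [-6, -2]].
Characteristic polynomial det(A - λI) = λ^2 + 11λ + 30 = 0.
Eigenvalues λ = -5, -6.
For λ=-5: (A-λI) row 1 is [-4, 2], so an eigenvector is (1, 2).
For λ=-6: (A-λI) row 1 is [-3, 2], so an eigenvector is (-2, -3).
General solution: C_1e^(-5t)(1,2) + C_2e^(-6t)(-2,-3).

x(t) = C_1e^(-5t) - 2C_2e^(-6t), z(t) = 2C_1e^(-5t) - 3C_2e^(-6t)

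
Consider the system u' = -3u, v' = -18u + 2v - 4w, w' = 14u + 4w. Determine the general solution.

u(t) = c_1e^(-3t), v(t) = 2c_1e^(-3t) + c_2e^(2t) - 2c_3e^(4t), w(t) = -2c_1e^(-3t) + c_3e^(4t)

Coefficient matrix A = [[-3, 0, 0], [-18, 2, -4], [14, 0, 4]].
det(A - λI) = 0 gives eigenvalues λ = -3, 2, 4.
For λ=-3: eigenvector (1,2,-2).
For λ=2: eigenvector (0,1,0).
For λ=4: eigenvector (0,-2,1).
General solution: c_1e^(-3t)(1,2,-2) + c_2e^(2t)(0,1,0) + c_3e^(4t)(0,-2,1).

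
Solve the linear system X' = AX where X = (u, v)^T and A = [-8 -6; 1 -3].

u(t) = 2c_1e^(-5t) - 3c_2e^(-6t), v(t) = -c_1e^(-5t) + c_2e^(-6t)

Coefficient matrix A = [[-8, -6], [1, -3]].
Characteristic polynomial det(A - λI) = λ^2 + 11λ + 30 = 0.
Eigenvalues λ = -5, -6.
For λ=-5: (A-λI) row 1 is [-3, -6], so an eigenvector is (2, -1).
For λ=-6: (A-λI) row 1 is [-2, -6], so an eigenvector is (-3, 1).
General solution: c_1e^(-5t)(2,-1) + c_2e^(-6t)(-3,1).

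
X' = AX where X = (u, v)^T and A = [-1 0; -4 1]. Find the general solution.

u(t) = c_2e^(-t), v(t) = -c_1e^(t) + 2c_2e^(-t)

Coefficient matrix A = [[-1, 0], [-4, 1]].
Characteristic polynomial det(A - λI) = λ^2 - 1 = 0.
Eigenvalues λ = 1, -1.
For λ=1: (A-λI) row 1 is [-2, 0], so an eigenvector is (0, -1).
For λ=-1: (A-λI) row 2 is [-4, 2], so an eigenvector is (1, 2).
General solution: c_1e^(t)(0,-1) + c_2e^(-t)(1,2).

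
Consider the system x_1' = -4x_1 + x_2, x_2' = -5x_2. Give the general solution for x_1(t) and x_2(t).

Coefficient matrix A = [[-4, 1], [0, -5]].
Characteristic polynomial det(A - λI) = λ^2 + 9λ + 20 = 0.
Eigenvalues λ = -5, -4.
For λ=-5: (A-λI) row 1 is [1, 1], so an eigenvector is (1, -1).
For λ=-4: (A-λI) row 1 is [0, 1], so an eigenvector is (-1, 0).
General solution: C_1e^(-5t)(1,-1) + C_2e^(-4t)(-1,0).

x_1(t) = C_1e^(-5t) - C_2e^(-4t), x_2(t) = -C_1e^(-5t)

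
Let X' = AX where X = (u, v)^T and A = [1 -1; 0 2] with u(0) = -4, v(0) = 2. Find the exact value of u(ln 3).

-24

A = [[1,-1],[0,2]]; eigenvalues λ = 2, 1.
Eigenvectors: (1,-1) for λ=2, (-1,0) for λ=1.
From the initial condition, c_1 = -2, c_2 = 2.
u(ln 3) = (-2)(3^2)(1) + (2)(3^1)(-1) = -24.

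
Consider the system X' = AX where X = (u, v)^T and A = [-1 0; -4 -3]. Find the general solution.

Coefficient matrix A = [[-1, 0], [-4, -3]].
Characteristic polynomial det(A - λI) = λ^2 + 4λ + 3 = 0.
Eigenvalues λ = -1, -3.
For λ=-1: (A-λI) row 2 is [-4, -2], so an eigenvector is (1, -2).
For λ=-3: (A-λI) row 1 is [2, 0], so an eigenvector is (0, 1).
General solution: K_1e^(-t)(1,-2) + K_2e^(-3t)(0,1).

u(t) = K_1e^(-t), v(t) = -2K_1e^(-t) + K_2e^(-3t)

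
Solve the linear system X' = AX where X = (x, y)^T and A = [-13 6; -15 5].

x(t) = K_1e^(-4t)sin(3t) + K_1e^(-4t)cos(3t) + K_2e^(-4t)sin(3t) - K_2e^(-4t)cos(3t), y(t) = K_1e^(-4t)sin(3t) + 2K_1e^(-4t)cos(3t) + 2K_2e^(-4t)sin(3t) - K_2e^(-4t)cos(3t)

Coefficient matrix A = [[-13, 6], [-15, 5]].
Characteristic polynomial det(A - λI) = λ^2 + 8λ + 25 = 0.
Eigenvalues λ = -4 ± 3i (complex conjugate pair).
For λ=-4+3i: an eigenvector is (1,2) - i(1,1) = (1 - i, 2 - i).
A real fundamental pair from Re and Im of e^((-4+3i)t)v: X_1 = e^(-4t)(cos(3t)·(1,2) + sin(3t)·(1,1)), X_2 = e^(-4t)(sin(3t)·(1,2) - cos(3t)·(1,1)).
General solution: K_1X_1 + K_2X_2.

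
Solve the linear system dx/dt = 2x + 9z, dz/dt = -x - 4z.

Coefficient matrix A = [[2, 9], [-1, -4]].
Characteristic polynomial det(A - λI) = λ^2 + 2λ + 1 = 0.
Single eigenvalue λ = -1 with algebraic multiplicity 2.
Eigenvector v = (-3,1); generalized eigenvector w with (A-λI)w=v is (-1,0).
General solution: e^(-t)[K_1·v + K_2·(t·v + w)].

x(t) = -3K_1e^(-t) - 3K_2te^(-t) - K_2e^(-t), z(t) = K_1e^(-t) + K_2te^(-t)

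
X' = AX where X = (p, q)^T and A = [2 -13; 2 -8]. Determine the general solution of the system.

p(t) = -2C_1e^(-3t)sin(t) - 3C_1e^(-3t)cos(t) - 3C_2e^(-3t)sin(t) + 2C_2e^(-3t)cos(t), q(t) = -C_1e^(-3t)sin(t) - C_1e^(-3t)cos(t) - C_2e^(-3t)sin(t) + C_2e^(-3t)cos(t)

Coefficient matrix A = [[2, -13], [2, -8]].
Characteristic polynomial det(A - λI) = λ^2 + 6λ + 10 = 0.
Eigenvalues λ = -3 ± i (complex conjugate pair).
For λ=-3+i: an eigenvector is (-3,-1) - i(-2,-1) = (-3 + 2i, -1 + i).
A real fundamental pair from Re and Im of e^((-3+i)t)v: X_1 = e^(-3t)(cos(t)·(-3,-1) + sin(t)·(-2,-1)), X_2 = e^(-3t)(sin(t)·(-3,-1) - cos(t)·(-2,-1)).
General solution: C_1X_1 + C_2X_2.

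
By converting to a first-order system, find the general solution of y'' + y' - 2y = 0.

y(t) = C_1e^(-2t) + C_2e^(t)

Let x_1 = y, x_2 = y'. Then x_1' = x_2 and x_2' = 2x_1 - x_2.
A = [[0,1],[2,-1]]; det(A-λI) = λ^2 + λ - 2.
Eigenvalues λ = -2, 1 with eigenvectors (1,-2), (1,1).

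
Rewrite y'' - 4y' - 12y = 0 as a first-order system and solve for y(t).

Let x_1 = y, x_2 = y'. Then x_1' = x_2 and x_2' = 12x_1 + 4x_2.
A = [[0,1],[12,4]]; det(A-λI) = λ^2 - 4λ - 12.
Eigenvalues λ = 6, -2 with eigenvectors (1,6), (1,-2).

y(t) = C_1e^(6t) + C_2e^(-2t)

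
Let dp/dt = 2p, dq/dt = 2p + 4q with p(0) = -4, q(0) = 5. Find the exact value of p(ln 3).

-36

A = [[2,0],[2,4]]; eigenvalues λ = 2, 4.
Eigenvectors: (1,-1) for λ=2, (0,-1) for λ=4.
From the initial condition, c_1 = -4, c_2 = -1.
p(ln 3) = (-4)(3^2)(1) + (-1)(3^4)(0) = -36.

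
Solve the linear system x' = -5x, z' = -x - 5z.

x(t) = -c_2e^(-5t), z(t) = c_1e^(-5t) + c_2te^(-5t) - 2c_2e^(-5t)

Coefficient matrix A = [[-5, 0], [-1, -5]].
Characteristic polynomial det(A - λI) = λ^2 + 10λ + 25 = 0.
Single eigenvalue λ = -5 with algebraic multiplicity 2.
Eigenvector v = (0,1); generalized eigenvector w with (A-λI)w=v is (-1,-2).
General solution: e^(-5t)[c_1·v + c_2·(t·v + w)].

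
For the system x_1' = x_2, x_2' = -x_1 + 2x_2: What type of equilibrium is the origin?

A = [[0,1],[-1,2]]; det(A-λI) = λ^2 - 2λ + 1.
repeated λ = 1 with a single eigenvector.

unstable improper node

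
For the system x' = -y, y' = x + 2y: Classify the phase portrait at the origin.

A = [[0,-1],[1,2]]; det(A-λI) = λ^2 - 2λ + 1.
repeated λ = 1 with a single eigenvector.

unstable improper node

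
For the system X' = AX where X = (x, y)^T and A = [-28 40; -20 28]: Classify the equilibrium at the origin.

A = [[-28,40],[-20,28]]; det(A-λI) = λ^2 + 16.
λ = 0 ± 4i: zero real part.

center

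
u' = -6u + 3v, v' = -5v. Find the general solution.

u(t) = C_1e^(-6t) + 3C_2e^(-5t), v(t) = C_2e^(-5t)

Coefficient matrix A = [[-6, 3], [0, -5]].
Characteristic polynomial det(A - λI) = λ^2 + 11λ + 30 = 0.
Eigenvalues λ = -6, -5.
For λ=-6: (A-λI) row 1 is [0, 3], so an eigenvector is (1, 0).
For λ=-5: (A-λI) row 1 is [-1, 3], so an eigenvector is (3, 1).
General solution: C_1e^(-6t)(1,0) + C_2e^(-5t)(3,1).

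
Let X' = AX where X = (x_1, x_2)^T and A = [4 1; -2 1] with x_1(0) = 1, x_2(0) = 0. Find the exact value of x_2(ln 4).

A = [[4,1],[-2,1]]; eigenvalues λ = 3, 2.
Eigenvectors: (-1,1) for λ=3, (1,-2) for λ=2.
From the initial condition, c_1 = -2, c_2 = -1.
x_2(ln 4) = (-2)(4^3)(1) + (-1)(4^2)(-2) = -96.

-96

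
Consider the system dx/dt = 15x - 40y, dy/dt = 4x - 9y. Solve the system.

Coefficient matrix A = [[15, -40], [4, -9]].
Characteristic polynomial det(A - λI) = λ^2 - 6λ + 25 = 0.
Eigenvalues λ = 3 ± 4i (complex conjugate pair).
For λ=3+4i: an eigenvector is (3,1) - i(-1,0) = (3 + i, 1).
A real fundamental pair from Re and Im of e^((3+4i)t)v: X_1 = e^(3t)(cos(4t)·(3,1) + sin(4t)·(-1,0)), X_2 = e^(3t)(sin(4t)·(3,1) - cos(4t)·(-1,0)).
General solution: c_1X_1 + c_2X_2.

x(t) = -c_1e^(3t)sin(4t) + 3c_1e^(3t)cos(4t) + 3c_2e^(3t)sin(4t) + c_2e^(3t)cos(4t), y(t) = c_1e^(3t)cos(4t) + c_2e^(3t)sin(4t)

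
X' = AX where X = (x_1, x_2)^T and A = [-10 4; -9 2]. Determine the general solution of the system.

Coefficient matrix A = [[-10, 4], [-9, 2]].
Characteristic polynomial det(A - λI) = λ^2 + 8λ + 16 = 0.
Single eigenvalue λ = -4 with algebraic multiplicity 2.
Eigenvector v = (2,3); generalized eigenvector w with (A-λI)w=v is (-1,-1).
General solution: e^(-4t)[c_1·v + c_2·(t·v + w)].

x_1(t) = 2c_1e^(-4t) + 2c_2te^(-4t) - c_2e^(-4t), x_2(t) = 3c_1e^(-4t) + 3c_2te^(-4t) - c_2e^(-4t)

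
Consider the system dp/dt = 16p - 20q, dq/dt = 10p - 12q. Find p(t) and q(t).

Coefficient matrix A = [[16, -20], [10, -12]].
Characteristic polynomial det(A - λI) = λ^2 - 4λ + 8 = 0.
Eigenvalues λ = 2 ± 2i (complex conjugate pair).
For λ=2+2i: an eigenvector is (-3,-2) - i(-1,-1) = (-3 + i, -2 + i).
A real fundamental pair from Re and Im of e^((2+2i)t)v: X_1 = e^(2t)(cos(2t)·(-3,-2) + sin(2t)·(-1,-1)), X_2 = e^(2t)(sin(2t)·(-3,-2) - cos(2t)·(-1,-1)).
General solution: c_1X_1 + c_2X_2.

p(t) = -c_1e^(2t)sin(2t) - 3c_1e^(2t)cos(2t) - 3c_2e^(2t)sin(2t) + c_2e^(2t)cos(2t), q(t) = -c_1e^(2t)sin(2t) - 2c_1e^(2t)cos(2t) - 2c_2e^(2t)sin(2t) + c_2e^(2t)cos(2t)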